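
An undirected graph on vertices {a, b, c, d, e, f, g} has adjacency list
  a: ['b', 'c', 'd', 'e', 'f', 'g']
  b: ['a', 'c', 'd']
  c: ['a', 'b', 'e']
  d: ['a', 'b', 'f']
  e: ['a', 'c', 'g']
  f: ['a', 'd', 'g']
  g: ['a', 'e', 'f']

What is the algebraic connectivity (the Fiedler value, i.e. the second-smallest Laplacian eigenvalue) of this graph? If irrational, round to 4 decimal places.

2

With the vertex order [a, b, c, d, e, f, g], the degrees are [6, 3, 3, 3, 3, 3, 3], giving D = diag(6, 3, 3, 3, 3, 3, 3) and L = D - A. The smallest Laplacian eigenvalue is always 0. The next one, lambda_2 = 2, measures how hard the graph is to disconnect: larger values mean better connectivity. The eigenvalues sum to 24, which equals trace(L) = 2|E|.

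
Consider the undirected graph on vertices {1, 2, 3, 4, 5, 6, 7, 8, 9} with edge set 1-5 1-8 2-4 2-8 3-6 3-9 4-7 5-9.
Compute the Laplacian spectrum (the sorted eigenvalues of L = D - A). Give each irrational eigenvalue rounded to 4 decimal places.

Reading degrees in the order [1, 2, 3, 4, 5, 6, 7, 8, 9] gives [2, 2, 2, 2, 2, 1, 1, 2, 2]; set D = diag(2, 2, 2, 2, 2, 1, 1, 2, 2) and form L = D - A. Since every row of L sums to 0, the all-ones vector is in the kernel and 0 is an eigenvalue. The single zero eigenvalue shows the graph is connected.

[0, 0.1206, 0.4679, 1, 1.6527, 2.3473, 3, 3.5321, 3.8794]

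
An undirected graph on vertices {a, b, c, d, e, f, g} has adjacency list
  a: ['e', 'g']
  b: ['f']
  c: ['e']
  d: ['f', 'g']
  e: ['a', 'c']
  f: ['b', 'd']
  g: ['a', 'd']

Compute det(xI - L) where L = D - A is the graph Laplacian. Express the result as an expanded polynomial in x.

x^7 - 12x^6 + 55x^5 - 120x^4 + 126x^3 - 56x^2 + 7x

Each diagonal entry of L is the vertex degree and each off-diagonal entry is -1 where an edge is present, 0 otherwise; in the order [a, b, c, d, e, f, g] the diagonal is [2, 1, 1, 2, 2, 2, 2]. L has integer entries, so p(x) = det(xI - L) has integer coefficients. Expanding the determinant yields x^7 - 12x^6 + 55x^5 - 120x^4 + 126x^3 - 56x^2 + 7x. Since p(0) = det(-L) = 0, x divides p(x). The eigenvalues sum to 12, which equals trace(L) = 2|E|.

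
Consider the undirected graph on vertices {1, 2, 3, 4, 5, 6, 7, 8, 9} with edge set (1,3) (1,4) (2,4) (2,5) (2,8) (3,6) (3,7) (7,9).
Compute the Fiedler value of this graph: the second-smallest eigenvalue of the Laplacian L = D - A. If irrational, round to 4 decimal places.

0.1538

Each diagonal entry of L is the vertex degree and each off-diagonal entry is -1 where an edge is present, 0 otherwise; in the order [1, 2, 3, 4, 5, 6, 7, 8, 9] the diagonal is [2, 3, 3, 2, 1, 1, 2, 1, 1]. The sorted Laplacian eigenvalues are [0, 0.1538, 0.5764, 1, 1, 2.1128, 2.6757, 4.0748, 4.4065]; the algebraic connectivity is the second entry, 0.1538. The largest eigenvalue, 4.4065, is at most the vertex count 9.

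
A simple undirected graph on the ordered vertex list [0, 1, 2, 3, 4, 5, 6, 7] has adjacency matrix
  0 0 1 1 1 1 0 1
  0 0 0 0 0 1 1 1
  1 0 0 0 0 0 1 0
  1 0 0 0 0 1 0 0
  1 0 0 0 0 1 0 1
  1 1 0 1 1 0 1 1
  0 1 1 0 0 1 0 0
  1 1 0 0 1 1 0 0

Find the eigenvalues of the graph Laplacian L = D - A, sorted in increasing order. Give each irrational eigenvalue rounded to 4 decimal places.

[0, 1.5257, 1.9171, 2.4192, 3.9260, 5.0298, 6.0682, 7.1140]

With the vertex order [0, 1, 2, 3, 4, 5, 6, 7], the degrees are [5, 3, 2, 2, 3, 6, 3, 4], giving D = diag(5, 3, 2, 2, 3, 6, 3, 4) and L = D - A. The multiplicity of 0 as a Laplacian eigenvalue equals the number of connected components. The single zero eigenvalue shows the graph is connected.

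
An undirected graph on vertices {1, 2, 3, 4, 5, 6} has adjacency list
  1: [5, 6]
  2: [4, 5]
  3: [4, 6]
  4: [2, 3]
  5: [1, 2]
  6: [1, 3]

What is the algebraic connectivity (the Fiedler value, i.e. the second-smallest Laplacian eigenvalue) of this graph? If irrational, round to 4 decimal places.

1

Each diagonal entry of L is the vertex degree and each off-diagonal entry is -1 where an edge is present, 0 otherwise; in the order [1, 2, 3, 4, 5, 6] the diagonal is [2, 2, 2, 2, 2, 2]. The sorted Laplacian eigenvalues are [0, 1, 1, 3, 3, 4]; the algebraic connectivity is the second entry, 1. The largest eigenvalue, 4, is at most the vertex count 6.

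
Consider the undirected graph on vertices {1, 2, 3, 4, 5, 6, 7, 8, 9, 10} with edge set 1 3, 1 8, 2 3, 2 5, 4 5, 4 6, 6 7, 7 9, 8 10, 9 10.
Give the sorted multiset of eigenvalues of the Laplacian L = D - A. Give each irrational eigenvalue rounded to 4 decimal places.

[0, 0.3820, 0.3820, 1.3820, 1.3820, 2.6180, 2.6180, 3.6180, 3.6180, 4]

With the vertex order [1, 2, 3, 4, 5, 6, 7, 8, 9, 10], the degrees are [2, 2, 2, 2, 2, 2, 2, 2, 2, 2], giving D = diag(2, 2, 2, 2, 2, 2, 2, 2, 2, 2) and L = D - A. Diagonalising L (or applying a numerical eigensolver to the 10x10 matrix) gives the spectrum above. The eigenvalues sum to 20, which equals trace(L) = 2|E|. By the matrix-tree theorem the graph has (1/10) * product of the nonzero eigenvalues = 10 spanning trees.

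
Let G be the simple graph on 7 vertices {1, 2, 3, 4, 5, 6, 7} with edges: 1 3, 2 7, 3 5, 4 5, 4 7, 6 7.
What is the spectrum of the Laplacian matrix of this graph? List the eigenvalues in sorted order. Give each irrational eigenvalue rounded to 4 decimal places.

[0, 0.2254, 1, 1, 2.1859, 3.3604, 4.2283]

Reading degrees in the order [1, 2, 3, 4, 5, 6, 7] gives [1, 1, 2, 2, 2, 1, 3]; set D = diag(1, 1, 2, 2, 2, 1, 3) and form L = D - A. Diagonalising L (or applying a numerical eigensolver to the 7x7 matrix) gives the spectrum above. There is one zero in the spectrum, matching the 1 component.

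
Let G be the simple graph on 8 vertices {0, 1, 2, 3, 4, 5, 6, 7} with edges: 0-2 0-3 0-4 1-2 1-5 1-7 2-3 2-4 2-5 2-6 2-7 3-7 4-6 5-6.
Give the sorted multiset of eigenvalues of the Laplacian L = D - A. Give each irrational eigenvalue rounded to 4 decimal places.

[0, 1.7530, 1.7530, 3.4450, 3.4450, 4.8019, 4.8019, 8]

Each diagonal entry of L is the vertex degree and each off-diagonal entry is -1 where an edge is present, 0 otherwise; in the order [0, 1, 2, 3, 4, 5, 6, 7] the diagonal is [3, 3, 7, 3, 3, 3, 3, 3]. Diagonalising L (or applying a numerical eigensolver to the 8x8 matrix) gives the spectrum above. The single zero eigenvalue shows the graph is connected. The eigenvalues sum to 28, which equals trace(L) = 2|E|.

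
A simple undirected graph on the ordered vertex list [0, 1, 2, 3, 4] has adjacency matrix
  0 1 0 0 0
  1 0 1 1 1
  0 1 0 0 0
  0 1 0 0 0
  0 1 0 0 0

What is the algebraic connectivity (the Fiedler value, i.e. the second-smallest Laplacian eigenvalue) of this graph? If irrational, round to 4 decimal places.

Reading degrees in the order [0, 1, 2, 3, 4] gives [1, 4, 1, 1, 1]; set D = diag(1, 4, 1, 1, 1) and form L = D - A. The smallest Laplacian eigenvalue is always 0. The next one, lambda_2 = 1, measures how hard the graph is to disconnect: larger values mean better connectivity. The largest eigenvalue, 5, is at most the vertex count 5.

1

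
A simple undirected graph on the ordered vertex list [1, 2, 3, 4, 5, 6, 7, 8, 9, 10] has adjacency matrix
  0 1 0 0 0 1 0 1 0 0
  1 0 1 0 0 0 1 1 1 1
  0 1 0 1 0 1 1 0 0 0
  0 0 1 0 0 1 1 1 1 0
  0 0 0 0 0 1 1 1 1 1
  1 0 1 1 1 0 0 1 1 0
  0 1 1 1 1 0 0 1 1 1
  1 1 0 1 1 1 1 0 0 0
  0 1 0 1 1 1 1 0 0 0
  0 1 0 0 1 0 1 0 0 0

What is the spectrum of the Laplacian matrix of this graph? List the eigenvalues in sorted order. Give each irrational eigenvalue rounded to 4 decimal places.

With the vertex order [1, 2, 3, 4, 5, 6, 7, 8, 9, 10], the degrees are [3, 6, 4, 5, 5, 6, 7, 6, 5, 3], giving D = diag(3, 6, 4, 5, 5, 6, 7, 6, 5, 3) and L = D - A. Since every row of L sums to 0, the all-ones vector is in the kernel and 0 is an eigenvalue.

[0, 2.4681, 2.9034, 3.9584, 5.3241, 5.5041, 5.9144, 7.0652, 8.2051, 8.6573]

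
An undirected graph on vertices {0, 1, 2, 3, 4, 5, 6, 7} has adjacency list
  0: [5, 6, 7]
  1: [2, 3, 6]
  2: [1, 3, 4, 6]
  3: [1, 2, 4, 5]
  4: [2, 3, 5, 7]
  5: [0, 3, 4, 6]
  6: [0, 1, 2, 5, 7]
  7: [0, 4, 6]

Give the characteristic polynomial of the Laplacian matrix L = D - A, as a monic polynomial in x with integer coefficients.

Reading degrees in the order [0, 1, 2, 3, 4, 5, 6, 7] gives [3, 3, 4, 4, 4, 4, 5, 3]; set D = diag(3, 3, 4, 4, 4, 4, 5, 3) and form L = D - A. Computing det(xI - L) by cofactor expansion (or equivalently via sum-over-permutations) gives x^8 - 30x^7 + 377x^6 - 2568x^5 + 10217x^4 - 23674x^3 + 29469x^2 - 15120x. The coefficient of x^7 equals -trace(L) = -30, matching the sum of degrees. The largest eigenvalue, 6.7947, is at most the vertex count 8. There is one zero in the spectrum, matching the 1 component.

x^8 - 30x^7 + 377x^6 - 2568x^5 + 10217x^4 - 23674x^3 + 29469x^2 - 15120x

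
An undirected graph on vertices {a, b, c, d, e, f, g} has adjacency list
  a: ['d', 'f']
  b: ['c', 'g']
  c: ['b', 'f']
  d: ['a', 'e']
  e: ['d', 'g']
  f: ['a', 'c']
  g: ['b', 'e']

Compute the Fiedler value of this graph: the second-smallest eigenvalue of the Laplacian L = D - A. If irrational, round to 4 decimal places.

Reading degrees in the order [a, b, c, d, e, f, g] gives [2, 2, 2, 2, 2, 2, 2]; set D = diag(2, 2, 2, 2, 2, 2, 2) and form L = D - A. The sorted Laplacian eigenvalues are [0, 0.7530, 0.7530, 2.4450, 2.4450, 3.8019, 3.8019]; the algebraic connectivity is the second entry, 0.7530. By the matrix-tree theorem the graph has (1/7) * product of the nonzero eigenvalues = 7 spanning trees. There is one zero in the spectrum, matching the 1 component.

0.7530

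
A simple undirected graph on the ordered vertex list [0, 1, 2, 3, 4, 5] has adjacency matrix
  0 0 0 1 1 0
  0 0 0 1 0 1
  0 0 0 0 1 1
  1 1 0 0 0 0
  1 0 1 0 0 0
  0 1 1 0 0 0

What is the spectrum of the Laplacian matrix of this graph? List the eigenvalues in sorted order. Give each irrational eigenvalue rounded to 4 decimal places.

Each diagonal entry of L is the vertex degree and each off-diagonal entry is -1 where an edge is present, 0 otherwise; in the order [0, 1, 2, 3, 4, 5] the diagonal is [2, 2, 2, 2, 2, 2]. L is symmetric positive semidefinite, so every eigenvalue is real and nonnegative. The eigenvalues sum to 12, which equals trace(L) = 2|E|. The largest eigenvalue, 4, is at most the vertex count 6.

[0, 1, 1, 3, 3, 4]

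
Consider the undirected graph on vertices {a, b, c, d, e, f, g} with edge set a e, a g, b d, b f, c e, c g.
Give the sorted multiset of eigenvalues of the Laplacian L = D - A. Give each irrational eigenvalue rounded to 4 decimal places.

[0, 0, 1, 2, 2, 3, 4]

Each diagonal entry of L is the vertex degree and each off-diagonal entry is -1 where an edge is present, 0 otherwise; in the order [a, b, c, d, e, f, g] the diagonal is [2, 2, 2, 1, 2, 1, 2]. Since every row of L sums to 0, the all-ones vector is in the kernel and 0 is an eigenvalue. The 2 zero eigenvalues correspond to the 2 connected components. There are 2 zeros in the spectrum, matching the 2 components.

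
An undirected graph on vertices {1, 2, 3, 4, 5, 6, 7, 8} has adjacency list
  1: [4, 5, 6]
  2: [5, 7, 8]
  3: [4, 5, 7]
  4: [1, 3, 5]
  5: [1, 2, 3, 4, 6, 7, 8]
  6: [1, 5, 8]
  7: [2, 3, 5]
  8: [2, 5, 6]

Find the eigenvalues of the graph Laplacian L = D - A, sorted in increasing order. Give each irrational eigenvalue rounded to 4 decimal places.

[0, 1.7530, 1.7530, 3.4450, 3.4450, 4.8019, 4.8019, 8]

Each diagonal entry of L is the vertex degree and each off-diagonal entry is -1 where an edge is present, 0 otherwise; in the order [1, 2, 3, 4, 5, 6, 7, 8] the diagonal is [3, 3, 3, 3, 7, 3, 3, 3]. Diagonalising L (or applying a numerical eigensolver to the 8x8 matrix) gives the spectrum above. The single zero eigenvalue shows the graph is connected.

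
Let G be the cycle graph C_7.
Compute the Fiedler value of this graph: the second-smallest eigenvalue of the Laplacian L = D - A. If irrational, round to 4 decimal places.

The graph has 7 vertices and degree multiset [2, 2, 2, 2, 2, 2, 2]; D is the diagonal matrix of degrees and L = D - A. Computing the eigenvalues of L and sorting gives [0, 0.7530, 0.7530, 2.4450, 2.4450, 3.8019, 3.8019]. The Fiedler value lambda_2 = 0.7530 is strictly positive, so the graph is connected.

0.7530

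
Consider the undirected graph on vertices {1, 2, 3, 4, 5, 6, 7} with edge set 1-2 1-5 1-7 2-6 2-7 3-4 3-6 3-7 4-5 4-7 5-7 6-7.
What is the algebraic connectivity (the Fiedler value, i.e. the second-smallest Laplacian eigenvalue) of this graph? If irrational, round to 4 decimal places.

Reading degrees in the order [1, 2, 3, 4, 5, 6, 7] gives [3, 3, 3, 3, 3, 3, 6]; set D = diag(3, 3, 3, 3, 3, 3, 6) and form L = D - A. The sorted Laplacian eigenvalues are [0, 2, 2, 4, 4, 5, 7]; the algebraic connectivity is the second entry, 2. By the matrix-tree theorem the graph has (1/7) * product of the nonzero eigenvalues = 320 spanning trees.

2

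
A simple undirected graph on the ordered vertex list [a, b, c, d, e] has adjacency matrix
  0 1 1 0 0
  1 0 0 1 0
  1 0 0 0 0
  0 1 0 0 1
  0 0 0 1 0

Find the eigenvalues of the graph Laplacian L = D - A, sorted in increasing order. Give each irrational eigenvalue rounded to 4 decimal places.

Reading degrees in the order [a, b, c, d, e] gives [2, 2, 1, 2, 1]; set D = diag(2, 2, 1, 2, 1) and form L = D - A. The multiplicity of 0 as a Laplacian eigenvalue equals the number of connected components. The largest eigenvalue, 3.6180, is at most the vertex count 5.

[0, 0.3820, 1.3820, 2.6180, 3.6180]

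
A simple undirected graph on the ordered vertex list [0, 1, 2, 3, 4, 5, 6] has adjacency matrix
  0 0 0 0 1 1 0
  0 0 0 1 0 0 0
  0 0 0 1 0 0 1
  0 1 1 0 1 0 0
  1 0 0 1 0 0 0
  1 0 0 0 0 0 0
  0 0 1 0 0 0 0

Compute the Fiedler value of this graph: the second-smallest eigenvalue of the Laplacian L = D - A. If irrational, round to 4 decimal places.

0.2603

With the vertex order [0, 1, 2, 3, 4, 5, 6], the degrees are [2, 1, 2, 3, 2, 1, 1], giving D = diag(2, 1, 2, 3, 2, 1, 1) and L = D - A. The sorted Laplacian eigenvalues are [0, 0.2603, 0.6262, 1.4055, 2.2742, 3.0996, 4.3342]; the algebraic connectivity is the second entry, 0.2603. There is one zero in the spectrum, matching the 1 component.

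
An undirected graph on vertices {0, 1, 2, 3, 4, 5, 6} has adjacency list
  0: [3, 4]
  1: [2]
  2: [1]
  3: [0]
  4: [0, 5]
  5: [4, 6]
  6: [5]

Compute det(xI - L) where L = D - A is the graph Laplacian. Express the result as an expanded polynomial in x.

x^7 - 10x^6 + 37x^5 - 62x^4 + 45x^3 - 10x^2

Each diagonal entry of L is the vertex degree and each off-diagonal entry is -1 where an edge is present, 0 otherwise; in the order [0, 1, 2, 3, 4, 5, 6] the diagonal is [2, 1, 1, 1, 2, 2, 1]. L has integer entries, so p(x) = det(xI - L) has integer coefficients. Expanding the determinant yields x^7 - 10x^6 + 37x^5 - 62x^4 + 45x^3 - 10x^2. Since p(0) = det(-L) = 0, x divides p(x). The largest eigenvalue, 3.6180, is at most the vertex count 7.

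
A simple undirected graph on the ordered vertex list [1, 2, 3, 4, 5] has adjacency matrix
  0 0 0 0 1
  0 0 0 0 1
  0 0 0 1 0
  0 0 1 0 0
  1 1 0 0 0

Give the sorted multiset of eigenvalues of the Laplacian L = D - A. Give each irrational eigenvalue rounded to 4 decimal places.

Each diagonal entry of L is the vertex degree and each off-diagonal entry is -1 where an edge is present, 0 otherwise; in the order [1, 2, 3, 4, 5] the diagonal is [1, 1, 1, 1, 2]. L is symmetric positive semidefinite, so every eigenvalue is real and nonnegative. The 2 zero eigenvalues correspond to the 2 connected components. The largest eigenvalue, 3, is at most the vertex count 5. The eigenvalues sum to 6, which equals trace(L) = 2|E|.

[0, 0, 1, 2, 3]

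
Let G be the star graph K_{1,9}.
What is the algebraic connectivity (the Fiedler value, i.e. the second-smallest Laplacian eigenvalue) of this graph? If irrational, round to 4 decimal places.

The graph has 10 vertices and degree multiset [9, 1, 1, 1, 1, 1, 1, 1, 1, 1]; D is the diagonal matrix of degrees and L = D - A. The smallest Laplacian eigenvalue is always 0. The next one, lambda_2 = 1, measures how hard the graph is to disconnect: larger values mean better connectivity. The eigenvalues sum to 18, which equals trace(L) = 2|E|.

1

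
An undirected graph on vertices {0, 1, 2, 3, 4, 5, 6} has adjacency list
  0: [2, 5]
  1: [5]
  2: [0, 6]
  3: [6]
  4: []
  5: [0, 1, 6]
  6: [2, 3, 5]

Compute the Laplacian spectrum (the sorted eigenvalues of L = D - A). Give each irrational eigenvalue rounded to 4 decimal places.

Reading degrees in the order [0, 1, 2, 3, 4, 5, 6] gives [2, 1, 2, 1, 0, 3, 3]; set D = diag(2, 1, 2, 1, 0, 3, 3) and form L = D - A. Diagonalising L (or applying a numerical eigensolver to the 7x7 matrix) gives the spectrum above. The 2 zero eigenvalues correspond to the 2 connected components. There are 2 zeros in the spectrum, matching the 2 components.

[0, 0, 0.6571, 1, 2.5293, 3, 4.8136]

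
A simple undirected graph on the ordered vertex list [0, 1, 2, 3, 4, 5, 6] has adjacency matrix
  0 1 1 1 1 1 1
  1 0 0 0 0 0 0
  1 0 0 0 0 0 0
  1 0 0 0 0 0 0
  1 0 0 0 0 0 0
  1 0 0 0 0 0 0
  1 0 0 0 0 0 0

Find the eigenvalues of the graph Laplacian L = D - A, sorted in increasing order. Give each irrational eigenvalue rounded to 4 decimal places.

With the vertex order [0, 1, 2, 3, 4, 5, 6], the degrees are [6, 1, 1, 1, 1, 1, 1], giving D = diag(6, 1, 1, 1, 1, 1, 1) and L = D - A. Diagonalising L (or applying a numerical eigensolver to the 7x7 matrix) gives the spectrum above. By the matrix-tree theorem the graph has (1/7) * product of the nonzero eigenvalues = 1 spanning tree.

[0, 1, 1, 1, 1, 1, 7]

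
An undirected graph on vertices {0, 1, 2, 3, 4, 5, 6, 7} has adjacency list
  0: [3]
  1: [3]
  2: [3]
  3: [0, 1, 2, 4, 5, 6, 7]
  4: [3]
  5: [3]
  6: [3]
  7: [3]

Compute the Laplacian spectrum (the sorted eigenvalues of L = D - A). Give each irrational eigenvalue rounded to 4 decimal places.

Reading degrees in the order [0, 1, 2, 3, 4, 5, 6, 7] gives [1, 1, 1, 7, 1, 1, 1, 1]; set D = diag(1, 1, 1, 7, 1, 1, 1, 1) and form L = D - A. The multiplicity of 0 as a Laplacian eigenvalue equals the number of connected components. The largest eigenvalue, 8, is at most the vertex count 8.

[0, 1, 1, 1, 1, 1, 1, 8]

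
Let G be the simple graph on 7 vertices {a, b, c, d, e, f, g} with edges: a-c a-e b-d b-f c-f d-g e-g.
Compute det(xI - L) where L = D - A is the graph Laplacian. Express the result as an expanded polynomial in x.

Reading degrees in the order [a, b, c, d, e, f, g] gives [2, 2, 2, 2, 2, 2, 2]; set D = diag(2, 2, 2, 2, 2, 2, 2) and form L = D - A. Computing det(xI - L) by cofactor expansion (or equivalently via sum-over-permutations) gives x^7 - 14x^6 + 77x^5 - 210x^4 + 294x^3 - 196x^2 + 49x. Since p(0) = det(-L) = 0, x divides p(x).

x^7 - 14x^6 + 77x^5 - 210x^4 + 294x^3 - 196x^2 + 49x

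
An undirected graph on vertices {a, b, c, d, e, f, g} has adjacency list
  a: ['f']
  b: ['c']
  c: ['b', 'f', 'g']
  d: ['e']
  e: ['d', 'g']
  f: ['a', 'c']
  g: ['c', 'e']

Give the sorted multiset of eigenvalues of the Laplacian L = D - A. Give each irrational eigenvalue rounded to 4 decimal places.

[0, 0.2603, 0.6262, 1.4055, 2.2742, 3.0996, 4.3342]

Each diagonal entry of L is the vertex degree and each off-diagonal entry is -1 where an edge is present, 0 otherwise; in the order [a, b, c, d, e, f, g] the diagonal is [1, 1, 3, 1, 2, 2, 2]. Since every row of L sums to 0, the all-ones vector is in the kernel and 0 is an eigenvalue. The single zero eigenvalue shows the graph is connected. There is one zero in the spectrum, matching the 1 component. The largest eigenvalue, 4.3342, is at most the vertex count 7.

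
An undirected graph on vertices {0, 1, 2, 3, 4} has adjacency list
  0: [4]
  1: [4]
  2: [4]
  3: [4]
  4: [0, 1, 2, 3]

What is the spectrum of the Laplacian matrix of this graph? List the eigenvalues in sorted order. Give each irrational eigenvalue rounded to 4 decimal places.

[0, 1, 1, 1, 5]

Reading degrees in the order [0, 1, 2, 3, 4] gives [1, 1, 1, 1, 4]; set D = diag(1, 1, 1, 1, 4) and form L = D - A. Since every row of L sums to 0, the all-ones vector is in the kernel and 0 is an eigenvalue.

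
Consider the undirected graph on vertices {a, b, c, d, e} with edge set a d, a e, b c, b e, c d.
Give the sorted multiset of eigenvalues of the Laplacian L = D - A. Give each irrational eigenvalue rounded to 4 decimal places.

With the vertex order [a, b, c, d, e], the degrees are [2, 2, 2, 2, 2], giving D = diag(2, 2, 2, 2, 2) and L = D - A. L is symmetric positive semidefinite, so every eigenvalue is real and nonnegative. The single zero eigenvalue shows the graph is connected.

[0, 1.3820, 1.3820, 3.6180, 3.6180]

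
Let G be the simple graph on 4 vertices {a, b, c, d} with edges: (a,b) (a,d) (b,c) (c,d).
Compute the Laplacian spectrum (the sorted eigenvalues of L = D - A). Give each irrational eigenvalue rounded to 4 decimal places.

Each diagonal entry of L is the vertex degree and each off-diagonal entry is -1 where an edge is present, 0 otherwise; in the order [a, b, c, d] the diagonal is [2, 2, 2, 2]. Since every row of L sums to 0, the all-ones vector is in the kernel and 0 is an eigenvalue. The single zero eigenvalue shows the graph is connected. By the matrix-tree theorem the graph has (1/4) * product of the nonzero eigenvalues = 4 spanning trees.

[0, 2, 2, 4]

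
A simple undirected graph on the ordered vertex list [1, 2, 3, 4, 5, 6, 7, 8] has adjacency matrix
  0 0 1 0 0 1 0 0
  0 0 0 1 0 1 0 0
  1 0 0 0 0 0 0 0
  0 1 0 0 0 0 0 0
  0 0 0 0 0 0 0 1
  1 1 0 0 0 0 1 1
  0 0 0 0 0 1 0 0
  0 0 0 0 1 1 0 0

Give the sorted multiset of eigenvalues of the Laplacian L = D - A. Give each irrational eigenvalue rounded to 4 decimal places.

Reading degrees in the order [1, 2, 3, 4, 5, 6, 7, 8] gives [2, 2, 1, 1, 1, 4, 1, 2]; set D = diag(2, 2, 1, 1, 1, 4, 1, 2) and form L = D - A. L is symmetric positive semidefinite, so every eigenvalue is real and nonnegative. The single zero eigenvalue shows the graph is connected.

[0, 0.3820, 0.3820, 0.7639, 2, 2.6180, 2.6180, 5.2361]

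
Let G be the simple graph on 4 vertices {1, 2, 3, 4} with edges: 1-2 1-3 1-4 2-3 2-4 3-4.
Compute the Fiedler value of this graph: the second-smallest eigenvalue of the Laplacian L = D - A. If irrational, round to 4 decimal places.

With the vertex order [1, 2, 3, 4], the degrees are [3, 3, 3, 3], giving D = diag(3, 3, 3, 3) and L = D - A. The sorted Laplacian eigenvalues are [0, 4, 4, 4]; the algebraic connectivity is the second entry, 4. The eigenvalues sum to 12, which equals trace(L) = 2|E|.

4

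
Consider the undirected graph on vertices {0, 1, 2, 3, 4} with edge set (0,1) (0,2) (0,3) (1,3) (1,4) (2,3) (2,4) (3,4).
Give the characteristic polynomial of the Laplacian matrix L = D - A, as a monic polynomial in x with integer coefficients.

Reading degrees in the order [0, 1, 2, 3, 4] gives [3, 3, 3, 4, 3]; set D = diag(3, 3, 3, 4, 3) and form L = D - A. L has integer entries, so p(x) = det(xI - L) has integer coefficients. Expanding the determinant yields x^5 - 16x^4 + 94x^3 - 240x^2 + 225x. The constant term is 0 because L is singular (the all-ones vector lies in its kernel). The largest eigenvalue, 5, is at most the vertex count 5. By the matrix-tree theorem the graph has (1/5) * product of the nonzero eigenvalues = 45 spanning trees.

x^5 - 16x^4 + 94x^3 - 240x^2 + 225x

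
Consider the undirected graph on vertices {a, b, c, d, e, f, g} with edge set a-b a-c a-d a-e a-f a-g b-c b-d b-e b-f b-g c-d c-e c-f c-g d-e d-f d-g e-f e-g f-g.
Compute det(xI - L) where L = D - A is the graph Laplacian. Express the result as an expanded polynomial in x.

With the vertex order [a, b, c, d, e, f, g], the degrees are [6, 6, 6, 6, 6, 6, 6], giving D = diag(6, 6, 6, 6, 6, 6, 6) and L = D - A. The eigenvalues of L are [0, 7, 7, 7, 7, 7, 7]; the characteristic polynomial is the product of (x - lambda_i), which multiplies out to x^7 - 42x^6 + 735x^5 - 6860x^4 + 36015x^3 - 100842x^2 + 117649x. The coefficient of x^6 equals -trace(L) = -42, matching the sum of degrees. The eigenvalues sum to 42, which equals trace(L) = 2|E|.

x^7 - 42x^6 + 735x^5 - 6860x^4 + 36015x^3 - 100842x^2 + 117649x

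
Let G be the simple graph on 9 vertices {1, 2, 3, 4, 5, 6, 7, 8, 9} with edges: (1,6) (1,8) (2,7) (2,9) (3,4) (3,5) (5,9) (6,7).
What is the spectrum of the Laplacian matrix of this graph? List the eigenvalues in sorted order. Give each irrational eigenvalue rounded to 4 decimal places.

[0, 0.1206, 0.4679, 1, 1.6527, 2.3473, 3, 3.5321, 3.8794]

Each diagonal entry of L is the vertex degree and each off-diagonal entry is -1 where an edge is present, 0 otherwise; in the order [1, 2, 3, 4, 5, 6, 7, 8, 9] the diagonal is [2, 2, 2, 1, 2, 2, 2, 1, 2]. Since every row of L sums to 0, the all-ones vector is in the kernel and 0 is an eigenvalue. The single zero eigenvalue shows the graph is connected.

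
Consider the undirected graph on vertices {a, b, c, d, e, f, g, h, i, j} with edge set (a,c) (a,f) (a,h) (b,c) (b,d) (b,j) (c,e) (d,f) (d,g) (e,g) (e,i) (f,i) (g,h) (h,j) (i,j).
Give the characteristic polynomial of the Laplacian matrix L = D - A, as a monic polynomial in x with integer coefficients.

x^10 - 30x^9 + 390x^8 - 2880x^7 + 13305x^6 - 39882x^5 + 77640x^4 - 94800x^3 + 66000x^2 - 20000x

With the vertex order [a, b, c, d, e, f, g, h, i, j], the degrees are [3, 3, 3, 3, 3, 3, 3, 3, 3, 3], giving D = diag(3, 3, 3, 3, 3, 3, 3, 3, 3, 3) and L = D - A. The eigenvalues of L are [0, 2, 2, 2, 2, 2, 5, 5, 5, 5]; the characteristic polynomial is the product of (x - lambda_i), which multiplies out to x^10 - 30x^9 + 390x^8 - 2880x^7 + 13305x^6 - 39882x^5 + 77640x^4 - 94800x^3 + 66000x^2 - 20000x. Since p(0) = det(-L) = 0, x divides p(x). The largest eigenvalue, 5, is at most the vertex count 10. There is one zero in the spectrum, matching the 1 component.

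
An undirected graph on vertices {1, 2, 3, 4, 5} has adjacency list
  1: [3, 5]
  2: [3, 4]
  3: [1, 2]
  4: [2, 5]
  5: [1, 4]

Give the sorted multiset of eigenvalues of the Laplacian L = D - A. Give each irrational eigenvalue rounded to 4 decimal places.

[0, 1.3820, 1.3820, 3.6180, 3.6180]

Reading degrees in the order [1, 2, 3, 4, 5] gives [2, 2, 2, 2, 2]; set D = diag(2, 2, 2, 2, 2) and form L = D - A. Diagonalising L (or applying a numerical eigensolver to the 5x5 matrix) gives the spectrum above. The single zero eigenvalue shows the graph is connected. The largest eigenvalue, 3.6180, is at most the vertex count 5.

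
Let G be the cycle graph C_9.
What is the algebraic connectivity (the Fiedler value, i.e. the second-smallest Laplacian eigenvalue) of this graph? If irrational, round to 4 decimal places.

The graph has 9 vertices and degree multiset [2, 2, 2, 2, 2, 2, 2, 2, 2]; D is the diagonal matrix of degrees and L = D - A. The smallest Laplacian eigenvalue is always 0. The next one, lambda_2 = 0.4679, measures how hard the graph is to disconnect: larger values mean better connectivity. By the matrix-tree theorem the graph has (1/9) * product of the nonzero eigenvalues = 9 spanning trees.

0.4679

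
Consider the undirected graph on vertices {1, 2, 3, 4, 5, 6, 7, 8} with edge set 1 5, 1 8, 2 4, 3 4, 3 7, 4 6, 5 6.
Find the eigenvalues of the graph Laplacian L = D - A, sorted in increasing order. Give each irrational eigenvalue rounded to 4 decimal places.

[0, 0.1864, 0.5858, 1, 2, 2.4707, 3.4142, 4.3429]

Reading degrees in the order [1, 2, 3, 4, 5, 6, 7, 8] gives [2, 1, 2, 3, 2, 2, 1, 1]; set D = diag(2, 1, 2, 3, 2, 2, 1, 1) and form L = D - A. Diagonalising L (or applying a numerical eigensolver to the 8x8 matrix) gives the spectrum above. The single zero eigenvalue shows the graph is connected. The eigenvalues sum to 14, which equals trace(L) = 2|E|.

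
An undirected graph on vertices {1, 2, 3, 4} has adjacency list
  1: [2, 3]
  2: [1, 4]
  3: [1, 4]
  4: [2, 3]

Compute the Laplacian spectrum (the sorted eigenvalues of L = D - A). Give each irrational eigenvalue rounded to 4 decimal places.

Each diagonal entry of L is the vertex degree and each off-diagonal entry is -1 where an edge is present, 0 otherwise; in the order [1, 2, 3, 4] the diagonal is [2, 2, 2, 2]. Since every row of L sums to 0, the all-ones vector is in the kernel and 0 is an eigenvalue. By the matrix-tree theorem the graph has (1/4) * product of the nonzero eigenvalues = 4 spanning trees.

[0, 2, 2, 4]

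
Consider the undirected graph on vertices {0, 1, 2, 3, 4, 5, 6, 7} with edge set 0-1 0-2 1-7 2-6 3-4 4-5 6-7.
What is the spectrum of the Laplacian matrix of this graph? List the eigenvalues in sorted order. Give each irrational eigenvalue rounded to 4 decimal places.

[0, 0, 1, 1.3820, 1.3820, 3, 3.6180, 3.6180]

Reading degrees in the order [0, 1, 2, 3, 4, 5, 6, 7] gives [2, 2, 2, 1, 2, 1, 2, 2]; set D = diag(2, 2, 2, 1, 2, 1, 2, 2) and form L = D - A. The multiplicity of 0 as a Laplacian eigenvalue equals the number of connected components. The 2 zero eigenvalues correspond to the 2 connected components. The eigenvalues sum to 14, which equals trace(L) = 2|E|. The largest eigenvalue, 3.6180, is at most the vertex count 8.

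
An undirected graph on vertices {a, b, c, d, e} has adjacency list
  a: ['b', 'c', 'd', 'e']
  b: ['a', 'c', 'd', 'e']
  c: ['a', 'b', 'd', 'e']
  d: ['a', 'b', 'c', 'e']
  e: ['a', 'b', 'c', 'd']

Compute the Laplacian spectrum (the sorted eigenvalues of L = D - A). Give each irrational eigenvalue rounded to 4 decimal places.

[0, 5, 5, 5, 5]

Each diagonal entry of L is the vertex degree and each off-diagonal entry is -1 where an edge is present, 0 otherwise; in the order [a, b, c, d, e] the diagonal is [4, 4, 4, 4, 4]. The multiplicity of 0 as a Laplacian eigenvalue equals the number of connected components. The single zero eigenvalue shows the graph is connected. The largest eigenvalue, 5, is at most the vertex count 5. The eigenvalues sum to 20, which equals trace(L) = 2|E|.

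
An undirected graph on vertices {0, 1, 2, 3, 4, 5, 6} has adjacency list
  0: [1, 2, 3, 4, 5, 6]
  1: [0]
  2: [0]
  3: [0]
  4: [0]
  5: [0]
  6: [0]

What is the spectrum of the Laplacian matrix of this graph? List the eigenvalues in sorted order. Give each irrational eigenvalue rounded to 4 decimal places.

With the vertex order [0, 1, 2, 3, 4, 5, 6], the degrees are [6, 1, 1, 1, 1, 1, 1], giving D = diag(6, 1, 1, 1, 1, 1, 1) and L = D - A. L is symmetric positive semidefinite, so every eigenvalue is real and nonnegative. The single zero eigenvalue shows the graph is connected.

[0, 1, 1, 1, 1, 1, 7]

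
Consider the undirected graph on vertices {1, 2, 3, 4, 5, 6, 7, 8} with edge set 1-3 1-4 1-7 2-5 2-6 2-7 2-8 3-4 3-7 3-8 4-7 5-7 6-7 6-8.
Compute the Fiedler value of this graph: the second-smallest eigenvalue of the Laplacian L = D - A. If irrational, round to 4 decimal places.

Reading degrees in the order [1, 2, 3, 4, 5, 6, 7, 8] gives [3, 4, 4, 3, 2, 3, 6, 3]; set D = diag(3, 4, 4, 3, 2, 3, 6, 3) and form L = D - A. Computing the eigenvalues of L and sorting gives [0, 1.3122, 1.9203, 3.5524, 4, 4.8486, 5.1841, 7.1824]. The Fiedler value lambda_2 = 1.3122 is strictly positive, so the graph is connected. There is one zero in the spectrum, matching the 1 component.

1.3122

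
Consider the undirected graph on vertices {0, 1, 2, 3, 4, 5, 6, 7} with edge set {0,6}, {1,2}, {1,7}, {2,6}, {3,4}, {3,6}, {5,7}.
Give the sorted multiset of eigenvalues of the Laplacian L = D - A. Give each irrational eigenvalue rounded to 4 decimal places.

[0, 0.1864, 0.5858, 1, 2, 2.4707, 3.4142, 4.3429]

Reading degrees in the order [0, 1, 2, 3, 4, 5, 6, 7] gives [1, 2, 2, 2, 1, 1, 3, 2]; set D = diag(1, 2, 2, 2, 1, 1, 3, 2) and form L = D - A. L is symmetric positive semidefinite, so every eigenvalue is real and nonnegative. There is one zero in the spectrum, matching the 1 component. The largest eigenvalue, 4.3429, is at most the vertex count 8.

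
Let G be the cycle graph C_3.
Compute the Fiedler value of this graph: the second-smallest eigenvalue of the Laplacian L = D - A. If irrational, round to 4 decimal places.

3

The graph has 3 vertices and degree multiset [2, 2, 2]; D is the diagonal matrix of degrees and L = D - A. Computing the eigenvalues of L and sorting gives [0, 3, 3]. The Fiedler value lambda_2 = 3 is strictly positive, so the graph is connected. The eigenvalues sum to 6, which equals trace(L) = 2|E|. The largest eigenvalue, 3, is at most the vertex count 3.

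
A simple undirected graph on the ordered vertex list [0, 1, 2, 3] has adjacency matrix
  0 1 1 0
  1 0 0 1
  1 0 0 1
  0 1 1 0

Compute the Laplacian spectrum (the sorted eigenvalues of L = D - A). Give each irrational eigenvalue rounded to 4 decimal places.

With the vertex order [0, 1, 2, 3], the degrees are [2, 2, 2, 2], giving D = diag(2, 2, 2, 2) and L = D - A. Since every row of L sums to 0, the all-ones vector is in the kernel and 0 is an eigenvalue.

[0, 2, 2, 4]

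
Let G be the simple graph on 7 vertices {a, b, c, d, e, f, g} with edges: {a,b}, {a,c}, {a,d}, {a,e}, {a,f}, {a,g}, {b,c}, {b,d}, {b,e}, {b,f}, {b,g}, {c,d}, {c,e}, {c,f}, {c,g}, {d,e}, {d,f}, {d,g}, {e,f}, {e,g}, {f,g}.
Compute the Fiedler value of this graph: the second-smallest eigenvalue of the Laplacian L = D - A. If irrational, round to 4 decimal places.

7

Each diagonal entry of L is the vertex degree and each off-diagonal entry is -1 where an edge is present, 0 otherwise; in the order [a, b, c, d, e, f, g] the diagonal is [6, 6, 6, 6, 6, 6, 6]. Computing the eigenvalues of L and sorting gives [0, 7, 7, 7, 7, 7, 7]. The Fiedler value lambda_2 = 7 is strictly positive, so the graph is connected.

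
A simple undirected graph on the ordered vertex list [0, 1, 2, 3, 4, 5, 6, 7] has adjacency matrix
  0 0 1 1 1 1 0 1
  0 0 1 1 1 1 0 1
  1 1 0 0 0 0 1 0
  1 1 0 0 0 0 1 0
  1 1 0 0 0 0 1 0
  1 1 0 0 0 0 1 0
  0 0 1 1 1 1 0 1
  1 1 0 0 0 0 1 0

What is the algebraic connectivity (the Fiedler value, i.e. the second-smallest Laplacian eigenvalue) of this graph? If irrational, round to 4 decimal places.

With the vertex order [0, 1, 2, 3, 4, 5, 6, 7], the degrees are [5, 5, 3, 3, 3, 3, 5, 3], giving D = diag(5, 5, 3, 3, 3, 3, 5, 3) and L = D - A. The sorted Laplacian eigenvalues are [0, 3, 3, 3, 3, 5, 5, 8]; the algebraic connectivity is the second entry, 3.

3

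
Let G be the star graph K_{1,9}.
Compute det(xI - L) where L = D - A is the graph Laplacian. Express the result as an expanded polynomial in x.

The graph has 10 vertices and degree multiset [9, 1, 1, 1, 1, 1, 1, 1, 1, 1]; D is the diagonal matrix of degrees and L = D - A. Computing det(xI - L) by cofactor expansion (or equivalently via sum-over-permutations) gives x^10 - 18x^9 + 108x^8 - 336x^7 + 630x^6 - 756x^5 + 588x^4 - 288x^3 + 81x^2 - 10x. The constant term is 0 because L is singular (the all-ones vector lies in its kernel). The eigenvalues sum to 18, which equals trace(L) = 2|E|.

x^10 - 18x^9 + 108x^8 - 336x^7 + 630x^6 - 756x^5 + 588x^4 - 288x^3 + 81x^2 - 10x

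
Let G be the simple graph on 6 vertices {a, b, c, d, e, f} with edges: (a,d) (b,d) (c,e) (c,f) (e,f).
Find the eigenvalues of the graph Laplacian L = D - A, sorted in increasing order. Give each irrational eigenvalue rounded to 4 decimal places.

[0, 0, 1, 3, 3, 3]

With the vertex order [a, b, c, d, e, f], the degrees are [1, 1, 2, 2, 2, 2], giving D = diag(1, 1, 2, 2, 2, 2) and L = D - A. The multiplicity of 0 as a Laplacian eigenvalue equals the number of connected components. The 2 zero eigenvalues correspond to the 2 connected components. The eigenvalues sum to 10, which equals trace(L) = 2|E|. The largest eigenvalue, 3, is at most the vertex count 6.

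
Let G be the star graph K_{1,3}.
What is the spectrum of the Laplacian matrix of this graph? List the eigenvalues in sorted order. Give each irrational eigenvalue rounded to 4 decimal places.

[0, 1, 1, 4]

The graph has 4 vertices and degree multiset [3, 1, 1, 1]; D is the diagonal matrix of degrees and L = D - A. The multiplicity of 0 as a Laplacian eigenvalue equals the number of connected components. The single zero eigenvalue shows the graph is connected. By the matrix-tree theorem the graph has (1/4) * product of the nonzero eigenvalues = 1 spanning tree.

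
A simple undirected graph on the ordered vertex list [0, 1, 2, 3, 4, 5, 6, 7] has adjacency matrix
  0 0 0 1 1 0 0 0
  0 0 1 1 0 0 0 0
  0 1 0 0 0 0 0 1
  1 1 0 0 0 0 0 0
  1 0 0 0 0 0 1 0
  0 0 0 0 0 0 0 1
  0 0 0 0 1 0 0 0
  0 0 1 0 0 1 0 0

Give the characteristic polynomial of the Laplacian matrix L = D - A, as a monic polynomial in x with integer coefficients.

Each diagonal entry of L is the vertex degree and each off-diagonal entry is -1 where an edge is present, 0 otherwise; in the order [0, 1, 2, 3, 4, 5, 6, 7] the diagonal is [2, 2, 2, 2, 2, 1, 1, 2]. L has integer entries, so p(x) = det(xI - L) has integer coefficients. Expanding the determinant yields x^8 - 14x^7 + 78x^6 - 220x^5 + 330x^4 - 252x^3 + 84x^2 - 8x. The coefficient of x^7 equals -trace(L) = -14, matching the sum of degrees. The eigenvalues sum to 14, which equals trace(L) = 2|E|.

x^8 - 14x^7 + 78x^6 - 220x^5 + 330x^4 - 252x^3 + 84x^2 - 8x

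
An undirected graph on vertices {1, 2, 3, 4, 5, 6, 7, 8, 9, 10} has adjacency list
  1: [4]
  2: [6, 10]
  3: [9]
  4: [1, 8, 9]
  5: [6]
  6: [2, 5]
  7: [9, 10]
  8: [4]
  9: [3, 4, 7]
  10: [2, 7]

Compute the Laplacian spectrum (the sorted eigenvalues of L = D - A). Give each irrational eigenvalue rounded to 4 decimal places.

[0, 0.1236, 0.4790, 0.7723, 1, 1.5904, 2.5350, 3.1669, 3.6885, 4.6442]

With the vertex order [1, 2, 3, 4, 5, 6, 7, 8, 9, 10], the degrees are [1, 2, 1, 3, 1, 2, 2, 1, 3, 2], giving D = diag(1, 2, 1, 3, 1, 2, 2, 1, 3, 2) and L = D - A. L is symmetric positive semidefinite, so every eigenvalue is real and nonnegative. The single zero eigenvalue shows the graph is connected. The largest eigenvalue, 4.6442, is at most the vertex count 10.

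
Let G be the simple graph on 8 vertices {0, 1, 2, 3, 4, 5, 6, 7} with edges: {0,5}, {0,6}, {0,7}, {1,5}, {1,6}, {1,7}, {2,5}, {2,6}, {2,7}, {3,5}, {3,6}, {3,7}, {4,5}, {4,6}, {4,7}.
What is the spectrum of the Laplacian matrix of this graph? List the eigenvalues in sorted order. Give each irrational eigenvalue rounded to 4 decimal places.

With the vertex order [0, 1, 2, 3, 4, 5, 6, 7], the degrees are [3, 3, 3, 3, 3, 5, 5, 5], giving D = diag(3, 3, 3, 3, 3, 5, 5, 5) and L = D - A. The multiplicity of 0 as a Laplacian eigenvalue equals the number of connected components. The largest eigenvalue, 8, is at most the vertex count 8.

[0, 3, 3, 3, 3, 5, 5, 8]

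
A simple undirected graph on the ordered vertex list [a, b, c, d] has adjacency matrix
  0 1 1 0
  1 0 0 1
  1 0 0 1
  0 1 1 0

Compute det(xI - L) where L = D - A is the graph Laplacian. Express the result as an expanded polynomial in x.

x^4 - 8x^3 + 20x^2 - 16x

Each diagonal entry of L is the vertex degree and each off-diagonal entry is -1 where an edge is present, 0 otherwise; in the order [a, b, c, d] the diagonal is [2, 2, 2, 2]. L has integer entries, so p(x) = det(xI - L) has integer coefficients. Expanding the determinant yields x^4 - 8x^3 + 20x^2 - 16x. The coefficient of x^3 equals -trace(L) = -8, matching the sum of degrees.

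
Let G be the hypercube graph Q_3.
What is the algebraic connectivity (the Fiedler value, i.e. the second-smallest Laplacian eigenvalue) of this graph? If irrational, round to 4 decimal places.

2

The graph has 8 vertices and degree multiset [3, 3, 3, 3, 3, 3, 3, 3]; D is the diagonal matrix of degrees and L = D - A. The sorted Laplacian eigenvalues are [0, 2, 2, 2, 4, 4, 4, 6]; the algebraic connectivity is the second entry, 2. By the matrix-tree theorem the graph has (1/8) * product of the nonzero eigenvalues = 384 spanning trees.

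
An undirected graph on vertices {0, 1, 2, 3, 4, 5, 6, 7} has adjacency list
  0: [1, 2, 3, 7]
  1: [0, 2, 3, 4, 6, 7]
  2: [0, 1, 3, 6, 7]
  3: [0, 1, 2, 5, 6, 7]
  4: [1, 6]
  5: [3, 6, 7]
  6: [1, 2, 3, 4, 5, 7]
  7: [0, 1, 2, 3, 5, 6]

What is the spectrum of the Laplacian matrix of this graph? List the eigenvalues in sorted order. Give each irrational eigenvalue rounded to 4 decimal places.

Each diagonal entry of L is the vertex degree and each off-diagonal entry is -1 where an edge is present, 0 otherwise; in the order [0, 1, 2, 3, 4, 5, 6, 7] the diagonal is [4, 6, 5, 6, 2, 3, 6, 6]. L is symmetric positive semidefinite, so every eigenvalue is real and nonnegative. The single zero eigenvalue shows the graph is connected. The largest eigenvalue, 7.3537, is at most the vertex count 8. The eigenvalues sum to 38, which equals trace(L) = 2|E|.

[0, 1.8927, 2.9064, 5.0768, 6.4930, 7, 7.2774, 7.3537]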